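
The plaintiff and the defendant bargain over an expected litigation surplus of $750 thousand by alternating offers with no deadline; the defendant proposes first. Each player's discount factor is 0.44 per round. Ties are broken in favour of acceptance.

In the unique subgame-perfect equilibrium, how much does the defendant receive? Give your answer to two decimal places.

520.83

In a stationary SPE each proposer offers the other exactly their discounted continuation value.
If the defendant keeps x when proposing and the plaintiff keeps y when proposing, then x = 750 − 0.44y and y = 750 − 0.44x.
Solving: x = 750(1 − 0.44) / (1 − 0.44·0.44) = 420 / 0.8064 ≈ 520.8333.
The plaintiff gets 750 − 520.8333 ≈ 229.1667.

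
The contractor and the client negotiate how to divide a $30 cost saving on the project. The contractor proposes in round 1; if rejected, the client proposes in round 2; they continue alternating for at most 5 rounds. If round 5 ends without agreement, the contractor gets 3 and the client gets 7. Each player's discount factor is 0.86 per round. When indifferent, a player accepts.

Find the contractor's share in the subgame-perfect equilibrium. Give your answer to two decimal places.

19.89

Round 5 (the contractor proposes): the client gets 7 if talks fail, so the contractor offers 7 and keeps 23.
Round 4 (the client proposes): the contractor can get 23 next round, worth 0.86 × 23 = 19.78 now, so the client offers 19.78, keeping 10.22.
Round 3 (the contractor proposes): the client can get 10.22 next round, worth 0.86 × 10.22 = 8.7892 now. The contractor offers 8.7892 and keeps 30 − 8.7892 = 21.2108.
Round 2 (the client proposes): the contractor can get 21.2108 next round, worth 0.86 × 21.2108 = 18.241288 now, so the client offers 18.241288, keeping 11.758712.
Round 1 (the contractor proposes): the client can get 11.758712 next round, worth 0.86 × 11.758712 = 10.11249232 now; the contractor offers that and keeps 19.88750768.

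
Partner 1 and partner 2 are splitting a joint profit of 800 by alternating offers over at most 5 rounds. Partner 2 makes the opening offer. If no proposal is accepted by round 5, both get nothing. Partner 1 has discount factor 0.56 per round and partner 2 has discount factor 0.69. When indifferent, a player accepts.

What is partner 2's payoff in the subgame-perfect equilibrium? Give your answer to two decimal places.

Work backward from the last round.
Round 5 (partner 2 proposes): partner 1 will accept anything ≥ 0, so partner 2 offers 0 and keeps 800.
Round 4 (partner 1 proposes): partner 2 can get 800 next round, worth 0.69 × 800 = 552 now; partner 1 offers that and keeps 248.
Round 3 (partner 2 proposes): partner 1 can get 248 next round, worth 0.56 × 248 = 138.88 now; partner 2 offers that and keeps 661.12.
Round 2 (partner 1 proposes): partner 2 can get 661.12 next round, worth 0.69 × 661.12 = 456.1728 now. Partner 1 offers 456.1728 and keeps 800 − 456.1728 = 343.8272.
Round 1 (partner 2 proposes): partner 1 can get 343.8272 next round, worth 0.56 × 343.8272 = 192.543232 now. Partner 2 offers 192.543232 and keeps 800 − 192.543232 = 607.456768.

607.46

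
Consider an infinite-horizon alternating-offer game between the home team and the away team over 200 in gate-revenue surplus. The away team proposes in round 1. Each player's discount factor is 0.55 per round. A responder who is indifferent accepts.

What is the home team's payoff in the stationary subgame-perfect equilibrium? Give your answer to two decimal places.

70.97

When the away team proposes, the home team accepts any offer worth at least 0.55 times what the home team would get by proposing next round; and vice versa.
This gives x = 200 − 0.55y and y = 200 − 0.55x, where x and y are each side's share when it proposes.
Hence (1 − 0.55·0.55)x = 200(1 − 0.55), i.e. 0.6975·x = 90.
x ≈ 129.0323; the home team's share is 200 − x ≈ 70.9677.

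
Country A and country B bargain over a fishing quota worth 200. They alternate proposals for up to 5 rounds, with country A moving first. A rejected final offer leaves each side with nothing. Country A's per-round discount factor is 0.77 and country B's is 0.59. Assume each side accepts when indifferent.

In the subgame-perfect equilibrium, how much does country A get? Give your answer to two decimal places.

By backward induction:
Round 5 (country A proposes): country B will accept anything ≥ 0, so country A offers 0 and keeps 200.
Round 4 (country B proposes): country A can get 200 next round, worth 0.77 × 200 = 154 now. Country B offers 154 and keeps 200 − 154 = 46.
Round 3 (country A proposes): country B can get 46 next round, worth 0.59 × 46 = 27.14 now; country A offers that and keeps 172.86.
Round 2 (country B proposes): country A can get 172.86 next round, worth 0.77 × 172.86 = 133.1022 now; country B offers that and keeps 66.8978.
Round 1 (country A proposes): country B can get 66.8978 next round, worth 0.59 × 66.8978 = 39.469702 now. Country A offers 39.469702 and keeps 200 − 39.469702 = 160.530298.

160.53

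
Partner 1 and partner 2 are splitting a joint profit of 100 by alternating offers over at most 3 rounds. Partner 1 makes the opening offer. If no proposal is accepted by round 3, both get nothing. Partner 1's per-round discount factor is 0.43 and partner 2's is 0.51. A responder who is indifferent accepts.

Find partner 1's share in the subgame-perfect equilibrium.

70.93

Round 3 (partner 1 proposes): partner 2 will accept anything ≥ 0, so partner 1 offers 0 and keeps 100.
Round 2 (partner 2 proposes): partner 1 can get 100 next round, worth 0.43 × 100 = 43 now. Partner 2 offers 43 and keeps 100 − 43 = 57.
Round 1 (partner 1 proposes): partner 2 can get 57 next round, worth 0.51 × 57 = 29.07 now; partner 1 offers that and keeps 70.93.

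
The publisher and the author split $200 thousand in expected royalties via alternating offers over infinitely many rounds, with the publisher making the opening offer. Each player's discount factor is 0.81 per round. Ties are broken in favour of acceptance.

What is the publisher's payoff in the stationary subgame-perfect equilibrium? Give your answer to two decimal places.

110.50

Let x be the publisher's share when the publisher proposes and y be the author's share when the author proposes.
The author accepts iff offered ≥ 0.81·y, so x = 200 − 0.81y. Symmetrically y = 200 − 0.81x.
Substituting: x = 200 − 0.81(200 − 0.81x), giving x(1 − 0.81·0.81) = 200(1 − 0.81).
So x = 200 × 0.19 / 0.3439 ≈ 110.4972, and the author receives 200 − x ≈ 89.5028.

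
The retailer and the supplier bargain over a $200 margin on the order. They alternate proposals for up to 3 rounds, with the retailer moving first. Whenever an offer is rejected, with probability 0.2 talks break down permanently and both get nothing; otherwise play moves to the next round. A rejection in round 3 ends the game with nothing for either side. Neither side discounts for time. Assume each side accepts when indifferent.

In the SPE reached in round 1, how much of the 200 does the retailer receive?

By backward induction:
Round 3 (the retailer proposes): rejection yields 0 for the supplier; the retailer offers 0 and keeps 200.
Round 2 (the supplier proposes): rejecting gives the retailer an expected 0.8 × 200 = 160. The supplier offers 160 and keeps 200 − 160 = 40.
Round 1 (the retailer proposes): rejecting gives the supplier an expected 0.8 × 40 = 32; the retailer offers that and keeps 168.

168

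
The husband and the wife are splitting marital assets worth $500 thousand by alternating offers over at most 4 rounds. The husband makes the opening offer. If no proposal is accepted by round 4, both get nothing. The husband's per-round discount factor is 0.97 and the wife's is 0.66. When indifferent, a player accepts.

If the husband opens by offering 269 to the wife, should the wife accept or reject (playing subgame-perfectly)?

Accept

Work out the wife's continuation value if the offer is rejected.
Round 4 (the wife proposes): rejection yields 0 for the husband; the wife offers 0 and keeps 500.
Round 3 (the husband proposes): the wife can get 500 next round, worth 0.66 × 500 = 330 now. The husband offers 330 and keeps 500 − 330 = 170.
Round 2 (the wife proposes): the husband can get 170 next round, worth 0.97 × 170 = 164.9 now. The wife offers 164.9 and keeps 500 − 164.9 = 335.1.
So by rejecting in round 1, the wife gets 335.1 next round, worth 0.66 × 335.1 = 221.166 now.
Offer 269 ≥ 221.166, so the wife accepts.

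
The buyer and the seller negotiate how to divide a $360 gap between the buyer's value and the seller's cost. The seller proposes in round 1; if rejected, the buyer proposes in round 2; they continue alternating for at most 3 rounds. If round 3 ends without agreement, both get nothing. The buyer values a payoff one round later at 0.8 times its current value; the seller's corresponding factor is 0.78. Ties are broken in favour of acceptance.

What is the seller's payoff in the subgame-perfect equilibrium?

Solve by backward induction from round 3.
Round 3 (the seller proposes): rejection yields 0 for the buyer; the seller offers 0 and keeps 360.
Round 2 (the buyer proposes): the seller can get 360 next round, worth 0.78 × 360 = 280.8 now, so the buyer offers 280.8, keeping 79.2.
Round 1 (the seller proposes): the buyer can get 79.2 next round, worth 0.8 × 79.2 = 63.36 now; the seller offers that and keeps 296.64.

296.64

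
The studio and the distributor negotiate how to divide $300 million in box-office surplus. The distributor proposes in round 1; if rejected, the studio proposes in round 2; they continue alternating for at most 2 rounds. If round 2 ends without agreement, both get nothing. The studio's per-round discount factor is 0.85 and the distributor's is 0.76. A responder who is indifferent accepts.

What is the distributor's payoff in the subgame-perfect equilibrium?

45

Round 2 (the studio proposes): the distributor will accept anything ≥ 0, so the studio offers 0 and keeps 300.
Round 1 (the distributor proposes): the studio can get 300 next round, worth 0.85 × 300 = 255 now. The distributor offers 255 and keeps 300 − 255 = 45.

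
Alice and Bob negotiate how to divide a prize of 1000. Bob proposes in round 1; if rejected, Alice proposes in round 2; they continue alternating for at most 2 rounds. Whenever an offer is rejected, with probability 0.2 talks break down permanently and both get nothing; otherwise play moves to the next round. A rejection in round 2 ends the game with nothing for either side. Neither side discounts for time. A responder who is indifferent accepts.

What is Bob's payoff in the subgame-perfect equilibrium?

200

By backward induction:
Round 2 (Alice proposes): rejection yields 0 for Bob; Alice offers 0 and keeps 1000.
Round 1 (Bob proposes): rejecting gives Alice an expected 0.8 × 1000 = 800. Bob offers 800 and keeps 1000 − 800 = 200.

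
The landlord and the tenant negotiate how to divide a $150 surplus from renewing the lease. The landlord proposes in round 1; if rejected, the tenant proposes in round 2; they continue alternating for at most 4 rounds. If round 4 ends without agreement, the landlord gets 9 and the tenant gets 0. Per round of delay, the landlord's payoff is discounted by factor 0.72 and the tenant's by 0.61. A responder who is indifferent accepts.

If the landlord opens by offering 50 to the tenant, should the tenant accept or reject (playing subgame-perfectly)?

Round 4 (the tenant proposes): the landlord gets 9 if talks fail, so the tenant offers 9 and keeps 141.
Round 3 (the landlord proposes): the tenant can get 141 next round, worth 0.61 × 141 = 86.01 now; the landlord offers that and keeps 63.99.
Round 2 (the tenant proposes): the landlord can get 63.99 next round, worth 0.72 × 63.99 = 46.0728 now. The tenant offers 46.0728 and keeps 150 − 46.0728 = 103.9272.
So by rejecting in round 1, the tenant gets 103.9272 next round, worth 0.61 × 103.9272 = 63.395592 now.
Offer 50 < 63.395592, so the tenant rejects.

Reject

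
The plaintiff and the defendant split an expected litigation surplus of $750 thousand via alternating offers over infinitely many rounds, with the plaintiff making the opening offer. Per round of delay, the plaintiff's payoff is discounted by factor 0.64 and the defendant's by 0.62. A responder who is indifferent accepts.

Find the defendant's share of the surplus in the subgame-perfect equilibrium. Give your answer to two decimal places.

Let x be the plaintiff's share when the plaintiff proposes and y be the defendant's share when the defendant proposes.
The defendant accepts iff offered ≥ 0.62·y, so x = 750 − 0.62y. Symmetrically y = 750 − 0.64x.
Substituting: x = 750 − 0.62(750 − 0.64x), giving x(1 − 0.64·0.62) = 750(1 − 0.62).
So x = 750 × 0.38 / 0.6032 ≈ 472.4801, and the defendant receives 750 − x ≈ 277.5199.

277.52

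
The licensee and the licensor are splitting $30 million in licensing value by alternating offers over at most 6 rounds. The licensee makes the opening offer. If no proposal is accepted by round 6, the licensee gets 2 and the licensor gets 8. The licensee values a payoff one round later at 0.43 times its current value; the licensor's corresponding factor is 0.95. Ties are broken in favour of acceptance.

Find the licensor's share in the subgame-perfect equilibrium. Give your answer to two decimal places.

27.32

Round 6 (the licensor proposes): the licensee gets 2 if talks fail, so the licensor offers 2 and keeps 28.
Round 5 (the licensee proposes): the licensor can get 28 next round, worth 0.95 × 28 = 26.6 now, so the licensee offers 26.6, keeping 3.4.
Round 4 (the licensor proposes): the licensee can get 3.4 next round, worth 0.43 × 3.4 = 1.462 now, so the licensor offers 1.462, keeping 28.538.
Round 3 (the licensee proposes): the licensor can get 28.538 next round, worth 0.95 × 28.538 = 27.1111 now; the licensee offers that and keeps 2.8889.
Round 2 (the licensor proposes): the licensee can get 2.8889 next round, worth 0.43 × 2.8889 = 1.242227 now; the licensor offers that and keeps 28.757773.
Round 1 (the licensee proposes): the licensor can get 28.757773 next round, worth 0.95 × 28.757773 = 27.31988435 now. The licensee offers 27.31988435 and keeps 30 − 27.31988435 = 2.68011565.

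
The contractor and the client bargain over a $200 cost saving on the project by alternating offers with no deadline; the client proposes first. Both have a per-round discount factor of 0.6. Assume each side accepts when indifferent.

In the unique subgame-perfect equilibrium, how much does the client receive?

When the client proposes, the contractor accepts any offer worth at least 0.6 times what the contractor would get by proposing next round; and vice versa.
This gives x = 200 − 0.6y and y = 200 − 0.6x, where x and y are each side's share when it proposes.
Hence (1 − 0.6·0.6)x = 200(1 − 0.6), i.e. 0.64·x = 80.
x = 125; the contractor's share is 200 − x = 75.

125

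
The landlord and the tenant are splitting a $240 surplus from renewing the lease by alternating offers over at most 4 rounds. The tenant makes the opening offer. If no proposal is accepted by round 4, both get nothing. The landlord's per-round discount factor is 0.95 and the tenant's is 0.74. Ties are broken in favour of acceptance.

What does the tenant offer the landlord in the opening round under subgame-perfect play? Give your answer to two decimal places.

219.56

Work backward from the last round.
Round 4 (the landlord proposes): rejection yields 0 for the tenant; the landlord offers 0 and keeps 240.
Round 3 (the tenant proposes): the landlord can get 240 next round, worth 0.95 × 240 = 228 now. The tenant offers 228 and keeps 240 − 228 = 12.
Round 2 (the landlord proposes): the tenant can get 12 next round, worth 0.74 × 12 = 8.88 now; the landlord offers that and keeps 231.12.
Round 1 (the tenant proposes): the landlord can get 231.12 next round, worth 0.95 × 231.12 = 219.564 now. The tenant offers 219.564 and keeps 240 − 219.564 = 20.436.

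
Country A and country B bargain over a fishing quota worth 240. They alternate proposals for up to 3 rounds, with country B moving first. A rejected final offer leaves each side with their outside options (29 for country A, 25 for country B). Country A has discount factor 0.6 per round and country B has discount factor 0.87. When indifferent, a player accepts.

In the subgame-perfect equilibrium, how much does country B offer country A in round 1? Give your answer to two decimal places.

33.86

Round 3 (country B proposes): country A gets 29 if talks fail, so country B offers 29 and keeps 211.
Round 2 (country A proposes): country B can get 211 next round, worth 0.87 × 211 = 183.57 now. Country A offers 183.57 and keeps 240 − 183.57 = 56.43.
Round 1 (country B proposes): country A can get 56.43 next round, worth 0.6 × 56.43 = 33.858 now, so country B offers 33.858, keeping 206.142.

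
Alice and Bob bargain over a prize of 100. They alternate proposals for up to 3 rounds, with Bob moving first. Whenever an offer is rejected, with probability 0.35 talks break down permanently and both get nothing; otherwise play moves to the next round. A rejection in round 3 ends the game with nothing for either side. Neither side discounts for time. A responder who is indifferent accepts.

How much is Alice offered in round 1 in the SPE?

22.75

Round 3 (Bob proposes): Alice will accept anything ≥ 0, so Bob offers 0 and keeps 100.
Round 2 (Alice proposes): rejecting gives Bob an expected 0.65 × 100 = 65, so Alice offers 65, keeping 35.
Round 1 (Bob proposes): rejecting gives Alice an expected 0.65 × 35 = 22.75; Bob offers that and keeps 77.25.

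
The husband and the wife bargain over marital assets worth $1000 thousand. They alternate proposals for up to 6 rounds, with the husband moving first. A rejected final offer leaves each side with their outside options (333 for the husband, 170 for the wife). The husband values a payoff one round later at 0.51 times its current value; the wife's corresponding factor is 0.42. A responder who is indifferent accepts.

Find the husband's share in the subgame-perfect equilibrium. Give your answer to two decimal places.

Round 6 (the wife proposes): the husband gets 333 if talks fail, so the wife offers 333 and keeps 667.
Round 5 (the husband proposes): the wife can get 667 next round, worth 0.42 × 667 = 280.14 now; the husband offers that and keeps 719.86.
Round 4 (the wife proposes): the husband can get 719.86 next round, worth 0.51 × 719.86 = 367.1286 now. The wife offers 367.1286 and keeps 1000 − 367.1286 = 632.8714.
Round 3 (the husband proposes): the wife can get 632.8714 next round, worth 0.42 × 632.8714 = 265.805988 now; the husband offers that and keeps 734.194012.
Round 2 (the wife proposes): the husband can get 734.194012 next round, worth 0.51 × 734.194012 = 374.43894612 now. The wife offers 374.43894612 and keeps 1000 − 374.43894612 = 625.56105388.
Round 1 (the husband proposes): the wife can get 625.56105388 next round, worth 0.42 × 625.56105388 = 262.7356426296 now. The husband offers 262.7356426296 and keeps 1000 − 262.7356426296 = 737.2643573704.

737.26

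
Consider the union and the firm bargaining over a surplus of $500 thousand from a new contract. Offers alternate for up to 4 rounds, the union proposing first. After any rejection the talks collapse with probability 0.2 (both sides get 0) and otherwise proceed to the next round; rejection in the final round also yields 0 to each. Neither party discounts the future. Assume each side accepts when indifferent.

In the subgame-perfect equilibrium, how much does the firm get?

336

Round 4 (the firm proposes): rejection yields 0 for the union; the firm offers 0 and keeps 500.
Round 3 (the union proposes): rejecting gives the firm an expected 0.8 × 500 = 400. The union offers 400 and keeps 500 − 400 = 100.
Round 2 (the firm proposes): rejecting gives the union an expected 0.8 × 100 = 80, so the firm offers 80, keeping 420.
Round 1 (the union proposes): rejecting gives the firm an expected 0.8 × 420 = 336, so the union offers 336, keeping 164.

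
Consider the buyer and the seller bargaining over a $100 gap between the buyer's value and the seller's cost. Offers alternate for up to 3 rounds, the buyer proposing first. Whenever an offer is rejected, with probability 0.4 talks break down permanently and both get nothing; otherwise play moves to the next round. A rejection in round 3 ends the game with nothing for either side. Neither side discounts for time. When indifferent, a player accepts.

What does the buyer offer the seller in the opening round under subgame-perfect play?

24

By backward induction:
Round 3 (the buyer proposes): the seller will accept anything ≥ 0, so the buyer offers 0 and keeps 100.
Round 2 (the seller proposes): rejecting gives the buyer an expected 0.6 × 100 = 60; the seller offers that and keeps 40.
Round 1 (the buyer proposes): rejecting gives the seller an expected 0.6 × 40 = 24; the buyer offers that and keeps 76.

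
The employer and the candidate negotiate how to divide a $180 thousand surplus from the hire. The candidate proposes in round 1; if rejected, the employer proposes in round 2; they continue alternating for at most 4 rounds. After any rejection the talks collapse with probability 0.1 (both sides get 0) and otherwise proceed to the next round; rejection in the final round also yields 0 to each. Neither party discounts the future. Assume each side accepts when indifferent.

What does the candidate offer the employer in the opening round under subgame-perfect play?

Round 4 (the employer proposes): rejection yields 0 for the candidate; the employer offers 0 and keeps 180.
Round 3 (the candidate proposes): rejecting gives the employer an expected 0.9 × 180 = 162; the candidate offers that and keeps 18.
Round 2 (the employer proposes): rejecting gives the candidate an expected 0.9 × 18 = 16.2; the employer offers that and keeps 163.8.
Round 1 (the candidate proposes): rejecting gives the employer an expected 0.9 × 163.8 = 147.42, so the candidate offers 147.42, keeping 32.58.

147.42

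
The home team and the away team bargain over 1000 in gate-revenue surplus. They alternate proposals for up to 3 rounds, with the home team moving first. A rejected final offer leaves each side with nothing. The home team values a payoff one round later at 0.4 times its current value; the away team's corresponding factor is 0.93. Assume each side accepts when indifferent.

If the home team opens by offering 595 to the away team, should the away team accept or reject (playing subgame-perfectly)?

Round 3 (the home team proposes): rejection yields 0 for the away team; the home team offers 0 and keeps 1000.
Round 2 (the away team proposes): the home team can get 1000 next round, worth 0.4 × 1000 = 400 now, so the away team offers 400, keeping 600.
So by rejecting in round 1, the away team gets 600 next round, worth 0.93 × 600 = 558 now.
Offer 595 ≥ 558, so the away team accepts.

Accept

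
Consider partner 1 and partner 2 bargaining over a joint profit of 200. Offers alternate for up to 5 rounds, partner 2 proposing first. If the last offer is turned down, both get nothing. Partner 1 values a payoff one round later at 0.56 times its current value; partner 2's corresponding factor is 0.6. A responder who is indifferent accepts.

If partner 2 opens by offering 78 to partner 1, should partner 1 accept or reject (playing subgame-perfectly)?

Accept

Round 5 (partner 2 proposes): rejection yields 0 for partner 1; partner 2 offers 0 and keeps 200.
Round 4 (partner 1 proposes): partner 2 can get 200 next round, worth 0.6 × 200 = 120 now, so partner 1 offers 120, keeping 80.
Round 3 (partner 2 proposes): partner 1 can get 80 next round, worth 0.56 × 80 = 44.8 now; partner 2 offers that and keeps 155.2.
Round 2 (partner 1 proposes): partner 2 can get 155.2 next round, worth 0.6 × 155.2 = 93.12 now; partner 1 offers that and keeps 106.88.
So by rejecting in round 1, partner 1 gets 106.88 next round, worth 0.56 × 106.88 = 59.8528 now.
Offer 78 ≥ 59.8528, so partner 1 accepts.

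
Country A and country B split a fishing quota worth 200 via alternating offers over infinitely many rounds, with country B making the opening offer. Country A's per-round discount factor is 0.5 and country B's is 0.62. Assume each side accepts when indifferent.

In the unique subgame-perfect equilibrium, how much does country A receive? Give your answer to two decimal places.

55.07

When country B proposes, country A accepts any offer worth at least 0.5 times what country A would get by proposing next round; and vice versa.
This gives x = 200 − 0.5y and y = 200 − 0.62x, where x and y are each side's share when it proposes.
Hence (1 − 0.5·0.62)x = 200(1 − 0.5), i.e. 0.69·x = 100.
x ≈ 144.9275; country A's share is 200 − x ≈ 55.0725.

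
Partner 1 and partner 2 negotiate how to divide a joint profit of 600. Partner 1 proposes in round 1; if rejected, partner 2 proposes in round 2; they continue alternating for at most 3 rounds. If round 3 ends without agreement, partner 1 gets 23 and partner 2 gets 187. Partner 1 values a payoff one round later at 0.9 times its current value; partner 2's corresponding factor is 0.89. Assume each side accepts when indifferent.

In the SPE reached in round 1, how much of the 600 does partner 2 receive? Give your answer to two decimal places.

203.19

Round 3 (partner 1 proposes): partner 2 gets 187 if talks fail, so partner 1 offers 187 and keeps 413.
Round 2 (partner 2 proposes): partner 1 can get 413 next round, worth 0.9 × 413 = 371.7 now. Partner 2 offers 371.7 and keeps 600 − 371.7 = 228.3.
Round 1 (partner 1 proposes): partner 2 can get 228.3 next round, worth 0.89 × 228.3 = 203.187 now. Partner 1 offers 203.187 and keeps 600 − 203.187 = 396.813.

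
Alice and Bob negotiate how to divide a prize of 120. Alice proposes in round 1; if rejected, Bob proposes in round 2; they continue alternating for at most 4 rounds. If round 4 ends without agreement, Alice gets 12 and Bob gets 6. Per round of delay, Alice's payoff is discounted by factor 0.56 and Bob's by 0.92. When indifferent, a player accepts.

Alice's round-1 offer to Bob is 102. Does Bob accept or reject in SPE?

Accept

Round 4 (Bob proposes): Alice gets 12 if talks fail, so Bob offers 12 and keeps 108.
Round 3 (Alice proposes): Bob can get 108 next round, worth 0.92 × 108 = 99.36 now, so Alice offers 99.36, keeping 20.64.
Round 2 (Bob proposes): Alice can get 20.64 next round, worth 0.56 × 20.64 = 11.5584 now, so Bob offers 11.5584, keeping 108.4416.
So by rejecting in round 1, Bob gets 108.4416 next round, worth 0.92 × 108.4416 = 99.766272 now.
Offer 102 ≥ 99.766272, so Bob accepts.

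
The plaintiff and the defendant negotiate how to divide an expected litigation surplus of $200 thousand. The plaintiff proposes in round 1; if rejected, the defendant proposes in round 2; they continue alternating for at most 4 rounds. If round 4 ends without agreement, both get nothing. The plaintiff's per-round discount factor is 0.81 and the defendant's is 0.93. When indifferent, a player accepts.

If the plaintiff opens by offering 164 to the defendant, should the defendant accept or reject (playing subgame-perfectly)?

Reject

Work out the defendant's continuation value if the offer is rejected.
Round 4 (the defendant proposes): the plaintiff will accept anything ≥ 0, so the defendant offers 0 and keeps 200.
Round 3 (the plaintiff proposes): the defendant can get 200 next round, worth 0.93 × 200 = 186 now, so the plaintiff offers 186, keeping 14.
Round 2 (the defendant proposes): the plaintiff can get 14 next round, worth 0.81 × 14 = 11.34 now. The defendant offers 11.34 and keeps 200 − 11.34 = 188.66.
So by rejecting in round 1, the defendant gets 188.66 next round, worth 0.93 × 188.66 = 175.4538 now.
Offer 164 < 175.4538, so the defendant rejects.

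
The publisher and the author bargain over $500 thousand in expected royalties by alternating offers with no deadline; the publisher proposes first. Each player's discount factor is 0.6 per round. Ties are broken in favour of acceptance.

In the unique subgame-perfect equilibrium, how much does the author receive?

187.5

In a stationary SPE each proposer offers the other exactly their discounted continuation value.
If the publisher keeps x when proposing and the author keeps y when proposing, then x = 500 − 0.6y and y = 500 − 0.6x.
Solving: x = 500(1 − 0.6) / (1 − 0.6·0.6) = 200 / 0.64 = 312.5.
The author gets 500 − 312.5 = 187.5.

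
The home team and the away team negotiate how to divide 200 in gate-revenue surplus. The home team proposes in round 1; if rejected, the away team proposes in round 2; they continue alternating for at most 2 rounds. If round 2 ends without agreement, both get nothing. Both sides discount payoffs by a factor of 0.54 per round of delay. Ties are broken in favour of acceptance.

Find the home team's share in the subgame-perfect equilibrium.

Round 2 (the away team proposes): the home team will accept anything ≥ 0, so the away team offers 0 and keeps 200.
Round 1 (the home team proposes): the away team can get 200 next round, worth 0.54 × 200 = 108 now; the home team offers that and keeps 92.

92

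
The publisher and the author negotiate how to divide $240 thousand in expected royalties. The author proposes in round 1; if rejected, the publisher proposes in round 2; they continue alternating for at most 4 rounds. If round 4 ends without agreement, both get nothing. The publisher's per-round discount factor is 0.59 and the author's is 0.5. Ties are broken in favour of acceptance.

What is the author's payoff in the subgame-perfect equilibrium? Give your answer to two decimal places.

Solve by backward induction from round 4.
Round 4 (the publisher proposes): rejection yields 0 for the author; the publisher offers 0 and keeps 240.
Round 3 (the author proposes): the publisher can get 240 next round, worth 0.59 × 240 = 141.6 now. The author offers 141.6 and keeps 240 − 141.6 = 98.4.
Round 2 (the publisher proposes): the author can get 98.4 next round, worth 0.5 × 98.4 = 49.2 now. The publisher offers 49.2 and keeps 240 − 49.2 = 190.8.
Round 1 (the author proposes): the publisher can get 190.8 next round, worth 0.59 × 190.8 = 112.572 now; the author offers that and keeps 127.428.

127.43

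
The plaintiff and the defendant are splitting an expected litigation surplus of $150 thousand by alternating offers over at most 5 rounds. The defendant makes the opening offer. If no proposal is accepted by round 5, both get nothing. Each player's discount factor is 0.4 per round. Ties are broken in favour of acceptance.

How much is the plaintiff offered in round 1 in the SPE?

Round 5 (the defendant proposes): rejection yields 0 for the plaintiff; the defendant offers 0 and keeps 150.
Round 4 (the plaintiff proposes): the defendant can get 150 next round, worth 0.4 × 150 = 60 now; the plaintiff offers that and keeps 90.
Round 3 (the defendant proposes): the plaintiff can get 90 next round, worth 0.4 × 90 = 36 now. The defendant offers 36 and keeps 150 − 36 = 114.
Round 2 (the plaintiff proposes): the defendant can get 114 next round, worth 0.4 × 114 = 45.6 now, so the plaintiff offers 45.6, keeping 104.4.
Round 1 (the defendant proposes): the plaintiff can get 104.4 next round, worth 0.4 × 104.4 = 41.76 now, so the defendant offers 41.76, keeping 108.24.

41.76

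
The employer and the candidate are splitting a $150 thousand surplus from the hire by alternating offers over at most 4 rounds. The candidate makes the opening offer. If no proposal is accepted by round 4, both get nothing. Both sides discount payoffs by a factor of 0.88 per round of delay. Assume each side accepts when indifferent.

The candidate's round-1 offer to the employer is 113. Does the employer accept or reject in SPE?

Reject

Work out the employer's continuation value if the offer is rejected.
Round 4 (the employer proposes): the candidate will accept anything ≥ 0, so the employer offers 0 and keeps 150.
Round 3 (the candidate proposes): the employer can get 150 next round, worth 0.88 × 150 = 132 now, so the candidate offers 132, keeping 18.
Round 2 (the employer proposes): the candidate can get 18 next round, worth 0.88 × 18 = 15.84 now. The employer offers 15.84 and keeps 150 − 15.84 = 134.16.
So by rejecting in round 1, the employer gets 134.16 next round, worth 0.88 × 134.16 = 118.0608 now.
Offer 113 < 118.0608, so the employer rejects.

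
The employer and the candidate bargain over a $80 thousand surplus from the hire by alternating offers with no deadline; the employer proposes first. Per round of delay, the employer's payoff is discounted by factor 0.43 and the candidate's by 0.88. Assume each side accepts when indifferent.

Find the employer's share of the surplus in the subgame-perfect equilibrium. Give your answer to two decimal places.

Let x be the employer's share when the employer proposes and y be the candidate's share when the candidate proposes.
The candidate accepts iff offered ≥ 0.88·y, so x = 80 − 0.88y. Symmetrically y = 80 − 0.43x.
Substituting: x = 80 − 0.88(80 − 0.43x), giving x(1 − 0.43·0.88) = 80(1 − 0.88).
So x = 80 × 0.12 / 0.6216 ≈ 15.4440, and the candidate receives 80 − x ≈ 64.5560.

15.44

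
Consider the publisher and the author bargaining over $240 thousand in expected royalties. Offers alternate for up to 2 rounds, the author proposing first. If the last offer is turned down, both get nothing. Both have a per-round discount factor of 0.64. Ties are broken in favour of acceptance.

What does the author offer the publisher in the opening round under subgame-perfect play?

153.6

Work backward from the last round.
Round 2 (the publisher proposes): the author will accept anything ≥ 0, so the publisher offers 0 and keeps 240.
Round 1 (the author proposes): the publisher can get 240 next round, worth 0.64 × 240 = 153.6 now. The author offers 153.6 and keeps 240 − 153.6 = 86.4.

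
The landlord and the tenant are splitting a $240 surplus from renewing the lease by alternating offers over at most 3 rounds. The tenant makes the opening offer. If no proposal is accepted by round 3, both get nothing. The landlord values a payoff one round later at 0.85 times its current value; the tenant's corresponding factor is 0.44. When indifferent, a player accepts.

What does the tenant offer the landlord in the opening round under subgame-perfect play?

Round 3 (the tenant proposes): rejection yields 0 for the landlord; the tenant offers 0 and keeps 240.
Round 2 (the landlord proposes): the tenant can get 240 next round, worth 0.44 × 240 = 105.6 now; the landlord offers that and keeps 134.4.
Round 1 (the tenant proposes): the landlord can get 134.4 next round, worth 0.85 × 134.4 = 114.24 now, so the tenant offers 114.24, keeping 125.76.

114.24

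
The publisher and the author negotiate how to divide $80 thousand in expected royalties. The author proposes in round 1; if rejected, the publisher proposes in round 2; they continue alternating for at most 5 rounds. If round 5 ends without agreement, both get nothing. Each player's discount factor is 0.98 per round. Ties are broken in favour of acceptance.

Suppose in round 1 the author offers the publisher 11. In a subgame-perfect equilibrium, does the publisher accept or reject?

Accept

Round 5 (the author proposes): rejection yields 0 for the publisher; the author offers 0 and keeps 80.
Round 4 (the publisher proposes): the author can get 80 next round, worth 0.98 × 80 = 78.4 now, so the publisher offers 78.4, keeping 1.6.
Round 3 (the author proposes): the publisher can get 1.6 next round, worth 0.98 × 1.6 = 1.568 now, so the author offers 1.568, keeping 78.432.
Round 2 (the publisher proposes): the author can get 78.432 next round, worth 0.98 × 78.432 = 76.86336 now. The publisher offers 76.86336 and keeps 80 − 76.86336 = 3.13664.
So by rejecting in round 1, the publisher gets 3.13664 next round, worth 0.98 × 3.13664 = 3.0739072 now.
Offer 11 ≥ 3.0739072, so the publisher accepts.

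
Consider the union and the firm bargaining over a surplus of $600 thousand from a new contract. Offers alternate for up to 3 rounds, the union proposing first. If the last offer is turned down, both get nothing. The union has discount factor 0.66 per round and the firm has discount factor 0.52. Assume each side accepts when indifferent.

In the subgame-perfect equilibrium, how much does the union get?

493.92

By backward induction:
Round 3 (the union proposes): the firm will accept anything ≥ 0, so the union offers 0 and keeps 600.
Round 2 (the firm proposes): the union can get 600 next round, worth 0.66 × 600 = 396 now. The firm offers 396 and keeps 600 − 396 = 204.
Round 1 (the union proposes): the firm can get 204 next round, worth 0.52 × 204 = 106.08 now; the union offers that and keeps 493.92.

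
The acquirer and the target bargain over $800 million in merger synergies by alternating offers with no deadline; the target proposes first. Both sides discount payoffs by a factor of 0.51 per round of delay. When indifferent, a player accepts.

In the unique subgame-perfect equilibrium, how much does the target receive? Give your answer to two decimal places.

Let x be the target's share when the target proposes and y be the acquirer's share when the acquirer proposes.
The acquirer accepts iff offered ≥ 0.51·y, so x = 800 − 0.51y. Symmetrically y = 800 − 0.51x.
Substituting: x = 800 − 0.51(800 − 0.51x), giving x(1 − 0.51·0.51) = 800(1 − 0.51).
So x = 800 × 0.49 / 0.7399 ≈ 529.8013, and the acquirer receives 800 − x ≈ 270.1987.

529.80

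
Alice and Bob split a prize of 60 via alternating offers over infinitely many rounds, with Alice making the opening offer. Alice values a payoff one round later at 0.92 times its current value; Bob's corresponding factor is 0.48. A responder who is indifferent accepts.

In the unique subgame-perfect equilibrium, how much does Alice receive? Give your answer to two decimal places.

55.87

In a stationary SPE each proposer offers the other exactly their discounted continuation value.
If Alice keeps x when proposing and Bob keeps y when proposing, then x = 60 − 0.48y and y = 60 − 0.92x.
Solving: x = 60(1 − 0.48) / (1 − 0.92·0.48) = 31.2 / 0.5584 ≈ 55.8739.
Bob gets 60 − 55.8739 ≈ 4.1261.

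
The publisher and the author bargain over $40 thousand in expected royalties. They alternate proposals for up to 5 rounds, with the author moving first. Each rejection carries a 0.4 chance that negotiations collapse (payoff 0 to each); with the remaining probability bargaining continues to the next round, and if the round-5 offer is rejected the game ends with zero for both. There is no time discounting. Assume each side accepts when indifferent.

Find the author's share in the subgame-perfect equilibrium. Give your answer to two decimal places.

By backward induction:
Round 5 (the author proposes): the publisher will accept anything ≥ 0, so the author offers 0 and keeps 40.
Round 4 (the publisher proposes): rejecting gives the author an expected 0.6 × 40 = 24; the publisher offers that and keeps 16.
Round 3 (the author proposes): rejecting gives the publisher an expected 0.6 × 16 = 9.6; the author offers that and keeps 30.4.
Round 2 (the publisher proposes): rejecting gives the author an expected 0.6 × 30.4 = 18.24; the publisher offers that and keeps 21.76.
Round 1 (the author proposes): rejecting gives the publisher an expected 0.6 × 21.76 = 13.056. The author offers 13.056 and keeps 40 − 13.056 = 26.944.

26.94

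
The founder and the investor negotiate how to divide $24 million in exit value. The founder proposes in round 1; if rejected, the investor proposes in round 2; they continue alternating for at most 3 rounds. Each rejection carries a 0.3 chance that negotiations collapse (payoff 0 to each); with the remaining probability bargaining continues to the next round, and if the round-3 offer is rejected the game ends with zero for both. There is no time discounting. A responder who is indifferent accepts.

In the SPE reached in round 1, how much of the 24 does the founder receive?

18.96

Round 3 (the founder proposes): rejection yields 0 for the investor; the founder offers 0 and keeps 24.
Round 2 (the investor proposes): rejecting gives the founder an expected 0.7 × 24 = 16.8, so the investor offers 16.8, keeping 7.2.
Round 1 (the founder proposes): rejecting gives the investor an expected 0.7 × 7.2 = 5.04, so the founder offers 5.04, keeping 18.96.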